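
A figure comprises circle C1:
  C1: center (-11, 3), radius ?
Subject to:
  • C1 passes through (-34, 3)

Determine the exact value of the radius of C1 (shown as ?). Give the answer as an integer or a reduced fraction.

23

1. [C1∋P]  r_C1² − 529 = 0  ⇒  r_C1 = 23 (r>0 drops 1)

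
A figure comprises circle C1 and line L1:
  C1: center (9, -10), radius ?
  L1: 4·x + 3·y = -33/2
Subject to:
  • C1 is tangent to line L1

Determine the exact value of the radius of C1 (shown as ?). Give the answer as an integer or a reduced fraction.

9/2

1. [C1‖L1]  r_C1² − 81/4 = 0  ⇒  r_C1 = 9/2 (r>0 drops 1)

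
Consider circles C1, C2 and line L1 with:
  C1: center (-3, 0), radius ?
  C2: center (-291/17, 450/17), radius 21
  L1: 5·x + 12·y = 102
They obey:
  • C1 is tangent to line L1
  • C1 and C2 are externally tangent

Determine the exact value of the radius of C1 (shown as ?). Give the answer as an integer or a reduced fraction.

1. [C1‖L1]  r_C1² − 81 = 0  ⇒  r_C1 = 9 (r>0 drops 1)
2. [ext C1·C2]  r_C1² + 42r_C1 − 459 = 0  ⇒  r_C1 = 9 (r>0 drops 1)

9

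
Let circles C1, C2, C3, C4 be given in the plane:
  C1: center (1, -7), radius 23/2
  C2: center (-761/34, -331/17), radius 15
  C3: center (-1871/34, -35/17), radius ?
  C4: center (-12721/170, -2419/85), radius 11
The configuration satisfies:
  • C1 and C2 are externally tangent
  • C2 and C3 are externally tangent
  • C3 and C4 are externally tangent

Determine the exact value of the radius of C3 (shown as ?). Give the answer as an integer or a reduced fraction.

22

1. [ext C2·C3]  r_C3² + 30r_C3 − 1144 = 0  ⇒  r_C3 = 22 (r>0 drops 1)
2. [ext C3·C4]  r_C3² + 22r_C3 − 968 = 0  ⇒  r_C3 = 22 (r>0 drops 1)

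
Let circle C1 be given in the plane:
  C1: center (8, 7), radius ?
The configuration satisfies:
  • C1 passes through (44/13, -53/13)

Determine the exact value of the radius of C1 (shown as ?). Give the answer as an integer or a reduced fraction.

1. [C1∋P]  r_C1² − 144 = 0  ⇒  r_C1 = 12 (r>0 drops 1)

12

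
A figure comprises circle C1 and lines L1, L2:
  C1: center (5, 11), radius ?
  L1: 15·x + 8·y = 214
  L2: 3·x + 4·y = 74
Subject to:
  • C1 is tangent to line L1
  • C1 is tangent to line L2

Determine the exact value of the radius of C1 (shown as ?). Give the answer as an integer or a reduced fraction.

3

1. [C1‖L1]  r_C1² − 9 = 0  ⇒  r_C1 = 3 (r>0 drops 1)
2. [C1‖L2]  r_C1² − 9 = 0  ⇒  r_C1 = 3 (r>0 drops 1)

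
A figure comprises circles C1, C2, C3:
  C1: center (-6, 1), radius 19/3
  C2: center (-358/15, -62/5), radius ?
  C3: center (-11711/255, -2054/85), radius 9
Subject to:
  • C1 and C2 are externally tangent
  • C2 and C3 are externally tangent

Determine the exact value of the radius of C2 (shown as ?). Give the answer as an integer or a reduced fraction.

1. [ext C1·C2]  r_C2² + (38/3)r_C2 − 1376/3 = 0  ⇒  r_C2 = 16 (r>0 drops 1)
2. [ext C2·C3]  r_C2² + 18r_C2 − 544 = 0  ⇒  r_C2 = 16 (r>0 drops 1)

16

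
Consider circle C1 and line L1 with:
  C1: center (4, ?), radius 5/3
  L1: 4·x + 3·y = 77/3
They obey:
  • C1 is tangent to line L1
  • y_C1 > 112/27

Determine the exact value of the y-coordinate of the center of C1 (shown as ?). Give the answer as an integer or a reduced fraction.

1. [C1‖L1]  y_C1² − (58/9)y_C1 + 8/3 = 0  ⇒  y_C1 = 4/9 or 6
2. given y_C1 > 112/27: keep 6

6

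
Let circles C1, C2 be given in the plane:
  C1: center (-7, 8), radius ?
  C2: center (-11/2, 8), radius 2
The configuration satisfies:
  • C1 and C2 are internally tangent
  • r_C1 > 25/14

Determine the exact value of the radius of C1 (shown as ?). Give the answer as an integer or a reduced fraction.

1. [int C1,C2]  r_C1² − 4r_C1 + 7/4 = 0  ⇒  r_C1 = 1/2 or 7/2
2. given r_C1 > 25/14: keep 7/2

7/2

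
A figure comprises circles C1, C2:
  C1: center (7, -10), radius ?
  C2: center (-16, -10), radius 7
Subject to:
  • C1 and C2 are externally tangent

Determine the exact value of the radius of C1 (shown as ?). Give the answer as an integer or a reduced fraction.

16

1. [ext C1·C2]  r_C1² + 14r_C1 − 480 = 0  ⇒  r_C1 = 16 (r>0 drops 1)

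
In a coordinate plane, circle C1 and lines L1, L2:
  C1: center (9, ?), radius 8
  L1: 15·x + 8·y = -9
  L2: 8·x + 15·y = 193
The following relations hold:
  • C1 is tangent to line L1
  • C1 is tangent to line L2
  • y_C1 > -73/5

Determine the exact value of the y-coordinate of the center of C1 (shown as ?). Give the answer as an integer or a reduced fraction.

-1

1. [C1‖L1]  y_C1² + 36y_C1 + 35 = 0  ⇒  y_C1 = -35 or -1
2. [C1‖L2]  y_C1² − (242/15)y_C1 − 257/15 = 0  ⇒  y_C1 = -1 or 257/15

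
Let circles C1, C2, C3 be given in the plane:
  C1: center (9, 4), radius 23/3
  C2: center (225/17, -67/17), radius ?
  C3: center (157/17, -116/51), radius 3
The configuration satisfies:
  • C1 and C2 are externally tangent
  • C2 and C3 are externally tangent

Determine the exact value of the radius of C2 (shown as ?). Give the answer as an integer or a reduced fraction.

1. [ext C1·C2]  r_C2² + (46/3)r_C2 − 200/9 = 0  ⇒  r_C2 = 4/3 (r>0 drops 1)
2. [ext C2·C3]  r_C2² + 6r_C2 − 88/9 = 0  ⇒  r_C2 = 4/3 (r>0 drops 1)

4/3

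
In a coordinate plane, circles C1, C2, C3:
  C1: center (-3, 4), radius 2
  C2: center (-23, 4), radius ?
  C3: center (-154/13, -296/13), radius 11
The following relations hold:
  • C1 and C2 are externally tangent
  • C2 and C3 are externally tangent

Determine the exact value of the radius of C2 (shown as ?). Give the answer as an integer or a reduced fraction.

1. [ext C1·C2]  r_C2² + 4r_C2 − 396 = 0  ⇒  r_C2 = 18 (r>0 drops 1)
2. [ext C2·C3]  r_C2² + 22r_C2 − 720 = 0  ⇒  r_C2 = 18 (r>0 drops 1)

18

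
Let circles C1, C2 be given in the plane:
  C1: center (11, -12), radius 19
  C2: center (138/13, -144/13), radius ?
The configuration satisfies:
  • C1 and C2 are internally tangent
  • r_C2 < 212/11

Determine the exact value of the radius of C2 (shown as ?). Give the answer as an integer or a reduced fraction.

1. [int C1,C2]  r_C2² − 38r_C2 + 360 = 0  ⇒  r_C2 = 18 or 20
2. given r_C2 < 212/11: keep 18

18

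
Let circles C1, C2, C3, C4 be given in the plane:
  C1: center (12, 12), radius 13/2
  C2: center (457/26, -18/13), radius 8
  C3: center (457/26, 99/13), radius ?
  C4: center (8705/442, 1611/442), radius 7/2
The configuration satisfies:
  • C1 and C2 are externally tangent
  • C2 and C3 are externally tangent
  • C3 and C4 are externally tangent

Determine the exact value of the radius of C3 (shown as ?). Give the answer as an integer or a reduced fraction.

1

1. [ext C2·C3]  r_C3² + 16r_C3 − 17 = 0  ⇒  r_C3 = 1 (r>0 drops 1)
2. [ext C3·C4]  r_C3² + 7r_C3 − 8 = 0  ⇒  r_C3 = 1 (r>0 drops 1)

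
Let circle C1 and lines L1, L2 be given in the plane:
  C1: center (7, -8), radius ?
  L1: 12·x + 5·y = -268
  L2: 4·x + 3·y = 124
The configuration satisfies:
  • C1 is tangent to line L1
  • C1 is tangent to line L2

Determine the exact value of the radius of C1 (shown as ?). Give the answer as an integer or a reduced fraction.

1. [C1‖L1]  r_C1² − 576 = 0  ⇒  r_C1 = 24 (r>0 drops 1)
2. [C1‖L2]  r_C1² − 576 = 0  ⇒  r_C1 = 24 (r>0 drops 1)

24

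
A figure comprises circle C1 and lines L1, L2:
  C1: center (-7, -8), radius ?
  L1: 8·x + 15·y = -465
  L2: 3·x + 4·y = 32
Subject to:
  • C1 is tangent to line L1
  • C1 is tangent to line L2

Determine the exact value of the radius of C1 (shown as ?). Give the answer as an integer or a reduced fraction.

17

1. [C1‖L1]  r_C1² − 289 = 0  ⇒  r_C1 = 17 (r>0 drops 1)
2. [C1‖L2]  r_C1² − 289 = 0  ⇒  r_C1 = 17 (r>0 drops 1)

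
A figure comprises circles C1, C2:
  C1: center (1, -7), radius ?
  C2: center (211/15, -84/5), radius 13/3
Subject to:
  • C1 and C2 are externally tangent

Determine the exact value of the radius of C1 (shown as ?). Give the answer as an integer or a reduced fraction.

1. [ext C1·C2]  r_C1² + (26/3)r_C1 − 248 = 0  ⇒  r_C1 = 12 (r>0 drops 1)

12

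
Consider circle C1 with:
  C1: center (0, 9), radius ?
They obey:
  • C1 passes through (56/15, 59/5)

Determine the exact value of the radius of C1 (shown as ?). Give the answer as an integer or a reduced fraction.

1. [C1∋P]  r_C1² − 196/9 = 0  ⇒  r_C1 = 14/3 (r>0 drops 1)

14/3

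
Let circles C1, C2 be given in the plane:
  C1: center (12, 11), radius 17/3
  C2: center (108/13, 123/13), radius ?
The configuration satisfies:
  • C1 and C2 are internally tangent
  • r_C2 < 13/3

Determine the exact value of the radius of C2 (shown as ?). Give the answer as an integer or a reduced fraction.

5/3

1. [int C1,C2]  r_C2² − (34/3)r_C2 + 145/9 = 0  ⇒  r_C2 = 5/3 or 29/3
2. given r_C2 < 13/3: keep 5/3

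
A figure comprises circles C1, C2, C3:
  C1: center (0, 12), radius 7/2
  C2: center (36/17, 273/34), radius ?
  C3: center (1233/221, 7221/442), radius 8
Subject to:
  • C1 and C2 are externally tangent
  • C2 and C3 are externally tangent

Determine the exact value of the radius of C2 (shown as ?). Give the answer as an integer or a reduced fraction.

1. [ext C1·C2]  r_C2² + 7r_C2 − 8 = 0  ⇒  r_C2 = 1 (r>0 drops 1)
2. [ext C2·C3]  r_C2² + 16r_C2 − 17 = 0  ⇒  r_C2 = 1 (r>0 drops 1)

1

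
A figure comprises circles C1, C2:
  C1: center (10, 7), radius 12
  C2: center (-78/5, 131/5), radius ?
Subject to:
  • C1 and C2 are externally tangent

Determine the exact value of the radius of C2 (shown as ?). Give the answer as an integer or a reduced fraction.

1. [ext C1·C2]  r_C2² + 24r_C2 − 880 = 0  ⇒  r_C2 = 20 (r>0 drops 1)

20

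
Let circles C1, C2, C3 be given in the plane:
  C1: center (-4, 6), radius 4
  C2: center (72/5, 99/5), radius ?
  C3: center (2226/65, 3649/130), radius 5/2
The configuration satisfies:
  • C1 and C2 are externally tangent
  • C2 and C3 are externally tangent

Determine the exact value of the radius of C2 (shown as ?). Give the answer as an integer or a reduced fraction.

1. [ext C1·C2]  r_C2² + 8r_C2 − 513 = 0  ⇒  r_C2 = 19 (r>0 drops 1)
2. [ext C2·C3]  r_C2² + 5r_C2 − 456 = 0  ⇒  r_C2 = 19 (r>0 drops 1)

19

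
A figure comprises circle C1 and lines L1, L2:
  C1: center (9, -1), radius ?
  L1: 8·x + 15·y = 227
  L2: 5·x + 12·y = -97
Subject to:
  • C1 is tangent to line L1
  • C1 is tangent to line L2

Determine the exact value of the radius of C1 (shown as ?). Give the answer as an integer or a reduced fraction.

1. [C1‖L1]  r_C1² − 100 = 0  ⇒  r_C1 = 10 (r>0 drops 1)
2. [C1‖L2]  r_C1² − 100 = 0  ⇒  r_C1 = 10 (r>0 drops 1)

10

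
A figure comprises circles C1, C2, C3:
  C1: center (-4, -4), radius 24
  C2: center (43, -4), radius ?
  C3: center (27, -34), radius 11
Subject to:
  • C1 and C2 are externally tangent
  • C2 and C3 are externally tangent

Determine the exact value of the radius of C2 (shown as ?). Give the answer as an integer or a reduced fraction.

23

1. [ext C1·C2]  r_C2² + 48r_C2 − 1633 = 0  ⇒  r_C2 = 23 (r>0 drops 1)
2. [ext C2·C3]  r_C2² + 22r_C2 − 1035 = 0  ⇒  r_C2 = 23 (r>0 drops 1)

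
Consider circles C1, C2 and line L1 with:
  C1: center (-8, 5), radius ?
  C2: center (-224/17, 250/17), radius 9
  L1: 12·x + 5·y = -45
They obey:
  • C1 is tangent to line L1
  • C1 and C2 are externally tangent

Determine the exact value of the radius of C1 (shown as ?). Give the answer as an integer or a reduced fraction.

1. [C1‖L1]  r_C1² − 4 = 0  ⇒  r_C1 = 2 (r>0 drops 1)
2. [ext C1·C2]  r_C1² + 18r_C1 − 40 = 0  ⇒  r_C1 = 2 (r>0 drops 1)

2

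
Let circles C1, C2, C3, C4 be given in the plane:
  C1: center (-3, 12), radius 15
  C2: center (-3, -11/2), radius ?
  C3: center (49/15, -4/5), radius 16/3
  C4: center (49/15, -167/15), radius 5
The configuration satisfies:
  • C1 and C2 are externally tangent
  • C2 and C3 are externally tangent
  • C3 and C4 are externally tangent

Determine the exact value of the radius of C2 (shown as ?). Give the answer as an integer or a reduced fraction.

1. [ext C1·C2]  r_C2² + 30r_C2 − 325/4 = 0  ⇒  r_C2 = 5/2 (r>0 drops 1)
2. [ext C2·C3]  r_C2² + (32/3)r_C2 − 395/12 = 0  ⇒  r_C2 = 5/2 (r>0 drops 1)

5/2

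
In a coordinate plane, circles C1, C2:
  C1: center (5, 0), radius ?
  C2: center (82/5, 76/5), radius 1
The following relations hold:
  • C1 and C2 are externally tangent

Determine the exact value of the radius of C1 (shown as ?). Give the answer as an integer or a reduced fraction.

18

1. [ext C1·C2]  r_C1² + 2r_C1 − 360 = 0  ⇒  r_C1 = 18 (r>0 drops 1)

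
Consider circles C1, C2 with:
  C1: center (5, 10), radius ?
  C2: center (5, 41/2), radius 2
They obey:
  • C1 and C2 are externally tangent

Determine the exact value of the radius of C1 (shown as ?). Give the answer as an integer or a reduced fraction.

17/2

1. [ext C1·C2]  r_C1² + 4r_C1 − 425/4 = 0  ⇒  r_C1 = 17/2 (r>0 drops 1)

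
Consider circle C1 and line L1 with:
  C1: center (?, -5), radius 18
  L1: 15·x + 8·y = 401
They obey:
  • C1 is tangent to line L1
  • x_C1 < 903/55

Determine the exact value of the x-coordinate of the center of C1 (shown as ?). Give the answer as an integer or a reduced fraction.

1. [C1‖L1]  x_C1² − (294/5)x_C1 + 2241/5 = 0  ⇒  x_C1 = 9 or 249/5
2. given x_C1 < 903/55: keep 9

9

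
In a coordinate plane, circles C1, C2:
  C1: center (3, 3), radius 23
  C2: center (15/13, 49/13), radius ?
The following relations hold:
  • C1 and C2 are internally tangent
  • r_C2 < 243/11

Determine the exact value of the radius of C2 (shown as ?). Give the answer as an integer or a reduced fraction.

1. [int C1,C2]  r_C2² − 46r_C2 + 525 = 0  ⇒  r_C2 = 21 or 25
2. given r_C2 < 243/11: keep 21

21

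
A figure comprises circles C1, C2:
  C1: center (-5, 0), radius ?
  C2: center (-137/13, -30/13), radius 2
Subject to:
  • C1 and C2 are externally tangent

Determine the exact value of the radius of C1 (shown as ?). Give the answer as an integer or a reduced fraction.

1. [ext C1·C2]  r_C1² + 4r_C1 − 32 = 0  ⇒  r_C1 = 4 (r>0 drops 1)

4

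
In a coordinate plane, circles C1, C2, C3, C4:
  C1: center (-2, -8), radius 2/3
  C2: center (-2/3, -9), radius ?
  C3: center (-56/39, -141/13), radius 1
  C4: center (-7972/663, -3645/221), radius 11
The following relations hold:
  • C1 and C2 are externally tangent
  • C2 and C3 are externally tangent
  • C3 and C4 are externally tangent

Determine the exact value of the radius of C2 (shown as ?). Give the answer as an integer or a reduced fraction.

1

1. [ext C1·C2]  r_C2² + (4/3)r_C2 − 7/3 = 0  ⇒  r_C2 = 1 (r>0 drops 1)
2. [ext C2·C3]  r_C2² + 2r_C2 − 3 = 0  ⇒  r_C2 = 1 (r>0 drops 1)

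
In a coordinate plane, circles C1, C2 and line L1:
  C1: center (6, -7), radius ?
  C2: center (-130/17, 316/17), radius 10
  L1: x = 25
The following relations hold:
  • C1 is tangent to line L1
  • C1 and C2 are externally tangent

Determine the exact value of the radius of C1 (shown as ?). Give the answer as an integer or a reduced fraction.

1. [C1‖L1]  r_C1² − 361 = 0  ⇒  r_C1 = 19 (r>0 drops 1)
2. [ext C1·C2]  r_C1² + 20r_C1 − 741 = 0  ⇒  r_C1 = 19 (r>0 drops 1)

19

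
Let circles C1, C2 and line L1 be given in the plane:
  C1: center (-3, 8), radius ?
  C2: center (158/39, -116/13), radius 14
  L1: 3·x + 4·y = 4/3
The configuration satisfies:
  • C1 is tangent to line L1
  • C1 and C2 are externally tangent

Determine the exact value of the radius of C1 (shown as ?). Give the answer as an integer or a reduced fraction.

1. [C1‖L1]  r_C1² − 169/9 = 0  ⇒  r_C1 = 13/3 (r>0 drops 1)
2. [ext C1·C2]  r_C1² + 28r_C1 − 1261/9 = 0  ⇒  r_C1 = 13/3 (r>0 drops 1)

13/3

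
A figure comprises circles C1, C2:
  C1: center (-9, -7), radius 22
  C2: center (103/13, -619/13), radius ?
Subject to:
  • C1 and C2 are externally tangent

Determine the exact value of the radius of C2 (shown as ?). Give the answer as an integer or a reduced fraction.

22

1. [ext C1·C2]  r_C2² + 44r_C2 − 1452 = 0  ⇒  r_C2 = 22 (r>0 drops 1)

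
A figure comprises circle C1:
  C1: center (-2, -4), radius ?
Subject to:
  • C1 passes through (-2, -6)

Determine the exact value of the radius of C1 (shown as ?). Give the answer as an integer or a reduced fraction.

2

1. [C1∋P]  r_C1² − 4 = 0  ⇒  r_C1 = 2 (r>0 drops 1)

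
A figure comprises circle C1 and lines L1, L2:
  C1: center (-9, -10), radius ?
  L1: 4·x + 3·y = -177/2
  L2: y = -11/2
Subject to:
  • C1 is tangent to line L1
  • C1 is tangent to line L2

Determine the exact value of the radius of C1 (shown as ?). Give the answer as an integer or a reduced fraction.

1. [C1‖L1]  r_C1² − 81/4 = 0  ⇒  r_C1 = 9/2 (r>0 drops 1)
2. [C1‖L2]  r_C1² − 81/4 = 0  ⇒  r_C1 = 9/2 (r>0 drops 1)

9/2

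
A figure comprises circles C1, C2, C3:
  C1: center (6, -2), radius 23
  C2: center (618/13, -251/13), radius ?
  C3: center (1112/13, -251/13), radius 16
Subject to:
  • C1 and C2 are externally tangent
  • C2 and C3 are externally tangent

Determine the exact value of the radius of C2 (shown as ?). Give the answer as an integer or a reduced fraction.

22

1. [ext C1·C2]  r_C2² + 46r_C2 − 1496 = 0  ⇒  r_C2 = 22 (r>0 drops 1)
2. [ext C2·C3]  r_C2² + 32r_C2 − 1188 = 0  ⇒  r_C2 = 22 (r>0 drops 1)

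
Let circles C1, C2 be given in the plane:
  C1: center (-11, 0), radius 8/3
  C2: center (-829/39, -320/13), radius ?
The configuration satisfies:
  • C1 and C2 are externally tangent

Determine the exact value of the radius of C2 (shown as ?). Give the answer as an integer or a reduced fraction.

1. [ext C1·C2]  r_C2² + (16/3)r_C2 − 704 = 0  ⇒  r_C2 = 24 (r>0 drops 1)

24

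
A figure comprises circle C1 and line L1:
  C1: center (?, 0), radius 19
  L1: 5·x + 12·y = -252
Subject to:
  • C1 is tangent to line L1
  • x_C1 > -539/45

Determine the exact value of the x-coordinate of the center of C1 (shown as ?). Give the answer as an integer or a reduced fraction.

-1

1. [C1‖L1]  x_C1² + (504/5)x_C1 + 499/5 = 0  ⇒  x_C1 = -499/5 or -1
2. given x_C1 > -539/45: keep -1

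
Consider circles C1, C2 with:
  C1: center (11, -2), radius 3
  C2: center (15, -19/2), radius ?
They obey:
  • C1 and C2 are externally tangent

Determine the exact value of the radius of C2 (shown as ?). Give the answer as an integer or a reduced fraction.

11/2

1. [ext C1·C2]  r_C2² + 6r_C2 − 253/4 = 0  ⇒  r_C2 = 11/2 (r>0 drops 1)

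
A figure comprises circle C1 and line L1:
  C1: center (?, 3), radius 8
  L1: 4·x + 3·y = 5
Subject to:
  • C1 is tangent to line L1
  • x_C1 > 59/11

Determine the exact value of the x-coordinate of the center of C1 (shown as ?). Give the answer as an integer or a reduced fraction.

9

1. [C1‖L1]  x_C1² + 2x_C1 − 99 = 0  ⇒  x_C1 = -11 or 9
2. given x_C1 > 59/11: keep 9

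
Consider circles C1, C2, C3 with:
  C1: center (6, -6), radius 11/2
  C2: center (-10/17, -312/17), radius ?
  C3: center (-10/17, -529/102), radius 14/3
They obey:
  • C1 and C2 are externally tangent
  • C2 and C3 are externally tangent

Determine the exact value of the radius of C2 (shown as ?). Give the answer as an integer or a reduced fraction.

17/2

1. [ext C1·C2]  r_C2² + 11r_C2 − 663/4 = 0  ⇒  r_C2 = 17/2 (r>0 drops 1)
2. [ext C2·C3]  r_C2² + (28/3)r_C2 − 1819/12 = 0  ⇒  r_C2 = 17/2 (r>0 drops 1)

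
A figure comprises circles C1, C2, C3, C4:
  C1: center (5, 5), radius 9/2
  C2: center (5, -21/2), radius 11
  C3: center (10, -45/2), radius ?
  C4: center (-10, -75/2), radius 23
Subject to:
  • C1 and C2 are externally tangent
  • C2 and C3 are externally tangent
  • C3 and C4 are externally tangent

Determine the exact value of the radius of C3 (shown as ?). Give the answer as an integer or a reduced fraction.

1. [ext C2·C3]  r_C3² + 22r_C3 − 48 = 0  ⇒  r_C3 = 2 (r>0 drops 1)
2. [ext C3·C4]  r_C3² + 46r_C3 − 96 = 0  ⇒  r_C3 = 2 (r>0 drops 1)

2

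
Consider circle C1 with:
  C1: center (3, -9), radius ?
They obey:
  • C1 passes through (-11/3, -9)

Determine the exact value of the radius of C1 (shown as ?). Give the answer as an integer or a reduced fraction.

20/3

1. [C1∋P]  r_C1² − 400/9 = 0  ⇒  r_C1 = 20/3 (r>0 drops 1)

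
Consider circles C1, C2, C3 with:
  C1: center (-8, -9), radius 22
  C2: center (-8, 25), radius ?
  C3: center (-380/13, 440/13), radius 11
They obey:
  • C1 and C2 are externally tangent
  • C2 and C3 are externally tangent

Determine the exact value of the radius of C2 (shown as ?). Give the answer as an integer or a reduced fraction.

12

1. [ext C1·C2]  r_C2² + 44r_C2 − 672 = 0  ⇒  r_C2 = 12 (r>0 drops 1)
2. [ext C2·C3]  r_C2² + 22r_C2 − 408 = 0  ⇒  r_C2 = 12 (r>0 drops 1)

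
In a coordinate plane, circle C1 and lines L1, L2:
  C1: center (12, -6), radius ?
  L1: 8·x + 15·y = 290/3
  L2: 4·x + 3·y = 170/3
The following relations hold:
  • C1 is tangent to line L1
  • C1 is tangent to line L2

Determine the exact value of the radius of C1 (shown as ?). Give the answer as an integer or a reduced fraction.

1. [C1‖L1]  r_C1² − 256/9 = 0  ⇒  r_C1 = 16/3 (r>0 drops 1)
2. [C1‖L2]  r_C1² − 256/9 = 0  ⇒  r_C1 = 16/3 (r>0 drops 1)

16/3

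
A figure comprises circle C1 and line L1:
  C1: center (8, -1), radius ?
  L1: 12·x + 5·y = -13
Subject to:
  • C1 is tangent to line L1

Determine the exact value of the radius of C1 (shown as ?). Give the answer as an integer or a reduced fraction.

8

1. [C1‖L1]  r_C1² − 64 = 0  ⇒  r_C1 = 8 (r>0 drops 1)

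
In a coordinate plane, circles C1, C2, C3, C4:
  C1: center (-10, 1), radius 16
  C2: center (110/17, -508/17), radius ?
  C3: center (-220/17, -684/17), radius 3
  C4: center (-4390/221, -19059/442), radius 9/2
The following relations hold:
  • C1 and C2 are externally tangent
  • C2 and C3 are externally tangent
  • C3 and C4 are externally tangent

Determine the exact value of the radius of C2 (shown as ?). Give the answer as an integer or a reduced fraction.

19

1. [ext C1·C2]  r_C2² + 32r_C2 − 969 = 0  ⇒  r_C2 = 19 (r>0 drops 1)
2. [ext C2·C3]  r_C2² + 6r_C2 − 475 = 0  ⇒  r_C2 = 19 (r>0 drops 1)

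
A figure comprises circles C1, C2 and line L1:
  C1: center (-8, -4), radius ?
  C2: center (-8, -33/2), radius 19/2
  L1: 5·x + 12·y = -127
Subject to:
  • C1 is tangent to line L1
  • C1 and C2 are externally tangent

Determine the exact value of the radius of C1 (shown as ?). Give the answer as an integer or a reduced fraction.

1. [C1‖L1]  r_C1² − 9 = 0  ⇒  r_C1 = 3 (r>0 drops 1)
2. [ext C1·C2]  r_C1² + 19r_C1 − 66 = 0  ⇒  r_C1 = 3 (r>0 drops 1)

3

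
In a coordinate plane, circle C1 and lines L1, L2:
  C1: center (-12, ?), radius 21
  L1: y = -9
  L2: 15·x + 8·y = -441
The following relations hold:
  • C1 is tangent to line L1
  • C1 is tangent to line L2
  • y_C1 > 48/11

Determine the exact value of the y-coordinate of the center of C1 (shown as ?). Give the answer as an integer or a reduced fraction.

12

1. [C1‖L1]  y_C1² + 18y_C1 − 360 = 0  ⇒  y_C1 = -30 or 12
2. [C1‖L2]  y_C1² + (261/4)y_C1 − 927 = 0  ⇒  y_C1 = -309/4 or 12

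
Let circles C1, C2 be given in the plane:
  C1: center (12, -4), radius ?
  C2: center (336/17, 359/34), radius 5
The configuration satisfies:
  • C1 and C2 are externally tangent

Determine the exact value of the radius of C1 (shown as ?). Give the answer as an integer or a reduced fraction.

23/2

1. [ext C1·C2]  r_C1² + 10r_C1 − 989/4 = 0  ⇒  r_C1 = 23/2 (r>0 drops 1)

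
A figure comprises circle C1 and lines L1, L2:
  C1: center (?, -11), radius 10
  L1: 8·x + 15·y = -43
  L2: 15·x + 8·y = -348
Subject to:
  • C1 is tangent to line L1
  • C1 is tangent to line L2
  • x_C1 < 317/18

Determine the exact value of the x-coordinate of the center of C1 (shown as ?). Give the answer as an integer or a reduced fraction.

1. [C1‖L1]  x_C1² − (61/2)x_C1 − 219 = 0  ⇒  x_C1 = -6 or 73/2
2. [C1‖L2]  x_C1² + (104/3)x_C1 + 172 = 0  ⇒  x_C1 = -86/3 or -6

-6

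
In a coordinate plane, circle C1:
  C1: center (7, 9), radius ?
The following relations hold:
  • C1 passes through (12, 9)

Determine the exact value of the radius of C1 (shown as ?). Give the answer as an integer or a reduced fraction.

1. [C1∋P]  r_C1² − 25 = 0  ⇒  r_C1 = 5 (r>0 drops 1)

5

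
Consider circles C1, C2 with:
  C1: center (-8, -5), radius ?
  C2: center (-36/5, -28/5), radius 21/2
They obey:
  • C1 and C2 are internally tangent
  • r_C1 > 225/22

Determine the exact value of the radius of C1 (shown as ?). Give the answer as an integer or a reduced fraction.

1. [int C1,C2]  r_C1² − 21r_C1 + 437/4 = 0  ⇒  r_C1 = 19/2 or 23/2
2. given r_C1 > 225/22: keep 23/2

23/2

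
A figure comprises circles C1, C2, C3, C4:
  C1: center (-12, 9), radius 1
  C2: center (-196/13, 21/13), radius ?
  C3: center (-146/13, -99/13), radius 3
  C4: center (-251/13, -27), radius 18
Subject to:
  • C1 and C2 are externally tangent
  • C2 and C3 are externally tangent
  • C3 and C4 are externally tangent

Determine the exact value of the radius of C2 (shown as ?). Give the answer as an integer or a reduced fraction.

7

1. [ext C1·C2]  r_C2² + 2r_C2 − 63 = 0  ⇒  r_C2 = 7 (r>0 drops 1)
2. [ext C2·C3]  r_C2² + 6r_C2 − 91 = 0  ⇒  r_C2 = 7 (r>0 drops 1)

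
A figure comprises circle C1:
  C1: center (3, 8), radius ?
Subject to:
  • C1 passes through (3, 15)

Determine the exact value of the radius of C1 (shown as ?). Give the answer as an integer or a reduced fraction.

7

1. [C1∋P]  r_C1² − 49 = 0  ⇒  r_C1 = 7 (r>0 drops 1)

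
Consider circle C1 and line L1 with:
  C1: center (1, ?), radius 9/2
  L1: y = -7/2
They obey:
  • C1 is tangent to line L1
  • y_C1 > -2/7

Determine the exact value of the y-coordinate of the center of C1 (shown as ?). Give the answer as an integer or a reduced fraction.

1

1. [C1‖L1]  y_C1² + 7y_C1 − 8 = 0  ⇒  y_C1 = -8 or 1
2. given y_C1 > -2/7: keep 1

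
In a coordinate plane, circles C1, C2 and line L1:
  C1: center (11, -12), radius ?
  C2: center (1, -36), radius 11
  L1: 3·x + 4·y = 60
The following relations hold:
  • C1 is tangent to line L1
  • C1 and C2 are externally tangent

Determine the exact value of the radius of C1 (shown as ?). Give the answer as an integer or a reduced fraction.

1. [C1‖L1]  r_C1² − 225 = 0  ⇒  r_C1 = 15 (r>0 drops 1)
2. [ext C1·C2]  r_C1² + 22r_C1 − 555 = 0  ⇒  r_C1 = 15 (r>0 drops 1)

15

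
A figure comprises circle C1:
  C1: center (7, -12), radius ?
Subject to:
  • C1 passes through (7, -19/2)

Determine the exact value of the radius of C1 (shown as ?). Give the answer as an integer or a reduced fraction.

5/2

1. [C1∋P]  r_C1² − 25/4 = 0  ⇒  r_C1 = 5/2 (r>0 drops 1)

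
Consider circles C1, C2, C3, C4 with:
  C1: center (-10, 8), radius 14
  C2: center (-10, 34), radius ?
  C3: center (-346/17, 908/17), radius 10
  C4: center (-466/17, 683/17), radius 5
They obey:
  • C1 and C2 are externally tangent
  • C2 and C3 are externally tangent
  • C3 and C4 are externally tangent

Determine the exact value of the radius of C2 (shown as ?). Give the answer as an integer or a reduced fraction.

1. [ext C1·C2]  r_C2² + 28r_C2 − 480 = 0  ⇒  r_C2 = 12 (r>0 drops 1)
2. [ext C2·C3]  r_C2² + 20r_C2 − 384 = 0  ⇒  r_C2 = 12 (r>0 drops 1)

12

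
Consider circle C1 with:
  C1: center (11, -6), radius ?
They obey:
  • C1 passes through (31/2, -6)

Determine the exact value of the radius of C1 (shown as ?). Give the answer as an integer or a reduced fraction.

1. [C1∋P]  r_C1² − 81/4 = 0  ⇒  r_C1 = 9/2 (r>0 drops 1)

9/2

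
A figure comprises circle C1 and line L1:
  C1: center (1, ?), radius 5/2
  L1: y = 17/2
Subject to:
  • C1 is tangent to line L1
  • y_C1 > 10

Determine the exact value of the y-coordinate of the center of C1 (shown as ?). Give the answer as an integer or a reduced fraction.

1. [C1‖L1]  y_C1² − 17y_C1 + 66 = 0  ⇒  y_C1 = 6 or 11
2. given y_C1 > 10: keep 11

11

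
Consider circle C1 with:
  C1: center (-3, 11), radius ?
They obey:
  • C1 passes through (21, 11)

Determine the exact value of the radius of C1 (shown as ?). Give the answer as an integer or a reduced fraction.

24

1. [C1∋P]  r_C1² − 576 = 0  ⇒  r_C1 = 24 (r>0 drops 1)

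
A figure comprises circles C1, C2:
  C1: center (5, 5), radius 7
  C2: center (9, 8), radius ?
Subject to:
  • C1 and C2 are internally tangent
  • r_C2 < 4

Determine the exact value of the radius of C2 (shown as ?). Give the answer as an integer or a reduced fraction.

2

1. [int C1,C2]  r_C2² − 14r_C2 + 24 = 0  ⇒  r_C2 = 2 or 12
2. given r_C2 < 4: keep 2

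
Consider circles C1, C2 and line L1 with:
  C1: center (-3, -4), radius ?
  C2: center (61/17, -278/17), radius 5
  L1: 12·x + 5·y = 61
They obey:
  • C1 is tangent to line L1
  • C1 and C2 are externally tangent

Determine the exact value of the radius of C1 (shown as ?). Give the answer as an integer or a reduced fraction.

9

1. [C1‖L1]  r_C1² − 81 = 0  ⇒  r_C1 = 9 (r>0 drops 1)
2. [ext C1·C2]  r_C1² + 10r_C1 − 171 = 0  ⇒  r_C1 = 9 (r>0 drops 1)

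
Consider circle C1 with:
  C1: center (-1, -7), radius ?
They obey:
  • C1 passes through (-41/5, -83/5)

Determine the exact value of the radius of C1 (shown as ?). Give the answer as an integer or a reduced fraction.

1. [C1∋P]  r_C1² − 144 = 0  ⇒  r_C1 = 12 (r>0 drops 1)

12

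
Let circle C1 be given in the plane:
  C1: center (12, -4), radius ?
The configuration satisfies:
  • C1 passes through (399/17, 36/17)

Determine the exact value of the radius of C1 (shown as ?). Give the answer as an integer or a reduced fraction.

13

1. [C1∋P]  r_C1² − 169 = 0  ⇒  r_C1 = 13 (r>0 drops 1)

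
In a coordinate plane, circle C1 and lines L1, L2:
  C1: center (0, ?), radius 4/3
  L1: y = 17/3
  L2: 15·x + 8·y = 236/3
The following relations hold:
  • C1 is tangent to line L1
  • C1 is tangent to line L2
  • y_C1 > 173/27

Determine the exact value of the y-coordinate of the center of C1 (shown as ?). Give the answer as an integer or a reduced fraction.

7

1. [C1‖L1]  y_C1² − (34/3)y_C1 + 91/3 = 0  ⇒  y_C1 = 13/3 or 7
2. [C1‖L2]  y_C1² − (59/3)y_C1 + 266/3 = 0  ⇒  y_C1 = 7 or 38/3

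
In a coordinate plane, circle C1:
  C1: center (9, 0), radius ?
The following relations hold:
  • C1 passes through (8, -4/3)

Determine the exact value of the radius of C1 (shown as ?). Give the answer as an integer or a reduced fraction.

1. [C1∋P]  r_C1² − 25/9 = 0  ⇒  r_C1 = 5/3 (r>0 drops 1)

5/3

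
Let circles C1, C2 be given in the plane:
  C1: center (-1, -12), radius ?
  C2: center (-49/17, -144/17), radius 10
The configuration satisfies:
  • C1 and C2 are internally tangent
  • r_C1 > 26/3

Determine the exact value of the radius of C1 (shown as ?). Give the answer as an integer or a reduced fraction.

1. [int C1,C2]  r_C1² − 20r_C1 + 84 = 0  ⇒  r_C1 = 6 or 14
2. given r_C1 > 26/3: keep 14

14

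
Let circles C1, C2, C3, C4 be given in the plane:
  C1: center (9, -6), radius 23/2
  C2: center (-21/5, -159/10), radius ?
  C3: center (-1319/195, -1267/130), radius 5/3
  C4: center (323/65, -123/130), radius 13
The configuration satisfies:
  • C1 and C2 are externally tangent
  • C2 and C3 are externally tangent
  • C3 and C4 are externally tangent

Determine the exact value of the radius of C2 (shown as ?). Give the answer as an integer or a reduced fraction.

5

1. [ext C1·C2]  r_C2² + 23r_C2 − 140 = 0  ⇒  r_C2 = 5 (r>0 drops 1)
2. [ext C2·C3]  r_C2² + (10/3)r_C2 − 125/3 = 0  ⇒  r_C2 = 5 (r>0 drops 1)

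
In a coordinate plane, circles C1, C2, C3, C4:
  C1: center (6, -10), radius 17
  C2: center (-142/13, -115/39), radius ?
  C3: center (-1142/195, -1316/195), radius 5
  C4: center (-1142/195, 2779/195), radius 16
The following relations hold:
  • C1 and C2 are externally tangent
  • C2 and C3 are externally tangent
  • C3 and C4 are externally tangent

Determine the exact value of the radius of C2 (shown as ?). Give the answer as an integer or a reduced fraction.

1. [ext C1·C2]  r_C2² + 34r_C2 − 424/9 = 0  ⇒  r_C2 = 4/3 (r>0 drops 1)
2. [ext C2·C3]  r_C2² + 10r_C2 − 136/9 = 0  ⇒  r_C2 = 4/3 (r>0 drops 1)

4/3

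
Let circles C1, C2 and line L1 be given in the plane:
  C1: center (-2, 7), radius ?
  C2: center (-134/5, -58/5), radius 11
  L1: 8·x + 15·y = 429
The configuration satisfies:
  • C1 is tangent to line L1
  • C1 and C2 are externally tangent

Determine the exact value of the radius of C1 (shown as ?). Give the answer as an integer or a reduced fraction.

20

1. [C1‖L1]  r_C1² − 400 = 0  ⇒  r_C1 = 20 (r>0 drops 1)
2. [ext C1·C2]  r_C1² + 22r_C1 − 840 = 0  ⇒  r_C1 = 20 (r>0 drops 1)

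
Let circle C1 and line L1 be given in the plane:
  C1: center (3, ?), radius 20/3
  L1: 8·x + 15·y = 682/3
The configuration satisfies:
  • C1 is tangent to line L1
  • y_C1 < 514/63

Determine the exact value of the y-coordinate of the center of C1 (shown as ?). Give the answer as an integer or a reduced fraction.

6

1. [C1‖L1]  y_C1² − (244/9)y_C1 + 380/3 = 0  ⇒  y_C1 = 6 or 190/9
2. given y_C1 < 514/63: keep 6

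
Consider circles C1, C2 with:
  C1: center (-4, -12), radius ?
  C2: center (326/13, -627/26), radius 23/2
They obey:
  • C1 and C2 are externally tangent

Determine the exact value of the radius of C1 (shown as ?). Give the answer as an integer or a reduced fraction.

1. [ext C1·C2]  r_C1² + 23r_C1 − 860 = 0  ⇒  r_C1 = 20 (r>0 drops 1)

20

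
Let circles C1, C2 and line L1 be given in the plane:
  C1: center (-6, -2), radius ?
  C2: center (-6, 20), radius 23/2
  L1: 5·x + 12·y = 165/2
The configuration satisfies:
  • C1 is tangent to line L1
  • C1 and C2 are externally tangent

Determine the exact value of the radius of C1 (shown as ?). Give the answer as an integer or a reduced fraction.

21/2

1. [C1‖L1]  r_C1² − 441/4 = 0  ⇒  r_C1 = 21/2 (r>0 drops 1)
2. [ext C1·C2]  r_C1² + 23r_C1 − 1407/4 = 0  ⇒  r_C1 = 21/2 (r>0 drops 1)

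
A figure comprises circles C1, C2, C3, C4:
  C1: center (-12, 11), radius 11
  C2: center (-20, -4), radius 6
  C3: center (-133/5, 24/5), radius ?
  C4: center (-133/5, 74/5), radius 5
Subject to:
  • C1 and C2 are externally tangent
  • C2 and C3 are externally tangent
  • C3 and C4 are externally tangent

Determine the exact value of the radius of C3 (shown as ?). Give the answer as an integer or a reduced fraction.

1. [ext C2·C3]  r_C3² + 12r_C3 − 85 = 0  ⇒  r_C3 = 5 (r>0 drops 1)
2. [ext C3·C4]  r_C3² + 10r_C3 − 75 = 0  ⇒  r_C3 = 5 (r>0 drops 1)

5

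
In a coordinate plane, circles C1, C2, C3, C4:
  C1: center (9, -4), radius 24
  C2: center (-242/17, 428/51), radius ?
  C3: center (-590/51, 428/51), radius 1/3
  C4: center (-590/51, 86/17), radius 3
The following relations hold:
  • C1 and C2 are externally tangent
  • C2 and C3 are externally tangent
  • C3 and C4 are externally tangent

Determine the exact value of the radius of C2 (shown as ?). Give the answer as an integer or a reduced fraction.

7/3

1. [ext C1·C2]  r_C2² + 48r_C2 − 1057/9 = 0  ⇒  r_C2 = 7/3 (r>0 drops 1)
2. [ext C2·C3]  r_C2² + (2/3)r_C2 − 7 = 0  ⇒  r_C2 = 7/3 (r>0 drops 1)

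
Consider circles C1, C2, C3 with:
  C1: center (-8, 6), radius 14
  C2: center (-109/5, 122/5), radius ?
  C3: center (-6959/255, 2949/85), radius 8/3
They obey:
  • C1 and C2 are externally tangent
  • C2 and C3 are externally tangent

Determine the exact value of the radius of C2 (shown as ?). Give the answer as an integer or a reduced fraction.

1. [ext C1·C2]  r_C2² + 28r_C2 − 333 = 0  ⇒  r_C2 = 9 (r>0 drops 1)
2. [ext C2·C3]  r_C2² + (16/3)r_C2 − 129 = 0  ⇒  r_C2 = 9 (r>0 drops 1)

9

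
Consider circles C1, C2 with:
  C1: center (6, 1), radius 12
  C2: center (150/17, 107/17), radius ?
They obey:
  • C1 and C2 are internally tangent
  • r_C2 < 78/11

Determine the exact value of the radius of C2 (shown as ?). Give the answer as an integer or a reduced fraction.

1. [int C1,C2]  r_C2² − 24r_C2 + 108 = 0  ⇒  r_C2 = 6 or 18
2. given r_C2 < 78/11: keep 6

6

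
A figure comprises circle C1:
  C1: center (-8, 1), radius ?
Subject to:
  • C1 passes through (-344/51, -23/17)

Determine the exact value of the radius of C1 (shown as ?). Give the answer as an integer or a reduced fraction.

1. [C1∋P]  r_C1² − 64/9 = 0  ⇒  r_C1 = 8/3 (r>0 drops 1)

8/3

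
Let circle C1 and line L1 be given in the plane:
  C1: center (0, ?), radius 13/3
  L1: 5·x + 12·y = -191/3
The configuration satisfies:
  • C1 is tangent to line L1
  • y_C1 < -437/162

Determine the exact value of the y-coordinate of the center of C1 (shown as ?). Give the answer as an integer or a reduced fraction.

1. [C1‖L1]  y_C1² + (191/18)y_C1 + 55/9 = 0  ⇒  y_C1 = -10 or -11/18
2. given y_C1 < -437/162: keep -10

-10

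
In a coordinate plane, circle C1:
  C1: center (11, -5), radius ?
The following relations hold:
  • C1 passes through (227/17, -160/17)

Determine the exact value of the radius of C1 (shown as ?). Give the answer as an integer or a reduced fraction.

5

1. [C1∋P]  r_C1² − 25 = 0  ⇒  r_C1 = 5 (r>0 drops 1)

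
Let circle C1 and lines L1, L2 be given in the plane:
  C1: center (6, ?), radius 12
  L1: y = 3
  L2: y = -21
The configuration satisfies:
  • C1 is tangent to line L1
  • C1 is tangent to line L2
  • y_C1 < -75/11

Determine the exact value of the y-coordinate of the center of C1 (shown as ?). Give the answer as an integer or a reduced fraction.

1. [C1‖L1]  y_C1² − 6y_C1 − 135 = 0  ⇒  y_C1 = -9 or 15
2. [C1‖L2]  y_C1² + 42y_C1 + 297 = 0  ⇒  y_C1 = -33 or -9

-9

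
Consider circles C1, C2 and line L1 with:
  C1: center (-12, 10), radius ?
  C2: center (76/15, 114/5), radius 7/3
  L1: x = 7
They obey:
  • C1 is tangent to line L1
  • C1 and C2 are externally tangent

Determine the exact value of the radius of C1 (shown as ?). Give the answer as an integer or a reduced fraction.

1. [C1‖L1]  r_C1² − 361 = 0  ⇒  r_C1 = 19 (r>0 drops 1)
2. [ext C1·C2]  r_C1² + (14/3)r_C1 − 1349/3 = 0  ⇒  r_C1 = 19 (r>0 drops 1)

19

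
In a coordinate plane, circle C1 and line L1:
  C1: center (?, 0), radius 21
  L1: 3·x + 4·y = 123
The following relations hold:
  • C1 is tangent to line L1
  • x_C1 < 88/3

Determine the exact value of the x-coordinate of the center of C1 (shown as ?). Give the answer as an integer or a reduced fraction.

1. [C1‖L1]  x_C1² − 82x_C1 + 456 = 0  ⇒  x_C1 = 6 or 76
2. given x_C1 < 88/3: keep 6

6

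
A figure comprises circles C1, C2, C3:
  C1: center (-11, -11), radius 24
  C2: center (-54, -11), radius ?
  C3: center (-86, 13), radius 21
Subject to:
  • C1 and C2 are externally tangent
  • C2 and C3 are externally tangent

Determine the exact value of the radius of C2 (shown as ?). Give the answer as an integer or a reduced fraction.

19

1. [ext C1·C2]  r_C2² + 48r_C2 − 1273 = 0  ⇒  r_C2 = 19 (r>0 drops 1)
2. [ext C2·C3]  r_C2² + 42r_C2 − 1159 = 0  ⇒  r_C2 = 19 (r>0 drops 1)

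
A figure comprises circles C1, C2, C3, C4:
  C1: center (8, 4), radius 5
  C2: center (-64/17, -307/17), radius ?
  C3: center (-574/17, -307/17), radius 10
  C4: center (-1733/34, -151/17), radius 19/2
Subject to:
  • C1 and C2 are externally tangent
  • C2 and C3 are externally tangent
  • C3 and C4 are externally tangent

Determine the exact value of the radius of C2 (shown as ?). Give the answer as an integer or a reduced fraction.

1. [ext C1·C2]  r_C2² + 10r_C2 − 600 = 0  ⇒  r_C2 = 20 (r>0 drops 1)
2. [ext C2·C3]  r_C2² + 20r_C2 − 800 = 0  ⇒  r_C2 = 20 (r>0 drops 1)

20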